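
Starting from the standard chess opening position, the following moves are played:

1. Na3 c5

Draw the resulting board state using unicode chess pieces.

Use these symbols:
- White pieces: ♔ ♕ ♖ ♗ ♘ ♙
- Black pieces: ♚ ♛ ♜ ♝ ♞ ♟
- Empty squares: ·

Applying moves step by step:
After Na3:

♜ ♞ ♝ ♛ ♚ ♝ ♞ ♜
♟ ♟ ♟ ♟ ♟ ♟ ♟ ♟
· · · · · · · ·
· · · · · · · ·
· · · · · · · ·
♘ · · · · · · ·
♙ ♙ ♙ ♙ ♙ ♙ ♙ ♙
♖ · ♗ ♕ ♔ ♗ ♘ ♖


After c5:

♜ ♞ ♝ ♛ ♚ ♝ ♞ ♜
♟ ♟ · ♟ ♟ ♟ ♟ ♟
· · · · · · · ·
· · ♟ · · · · ·
· · · · · · · ·
♘ · · · · · · ·
♙ ♙ ♙ ♙ ♙ ♙ ♙ ♙
♖ · ♗ ♕ ♔ ♗ ♘ ♖



  a b c d e f g h
  ─────────────────
8│♜ ♞ ♝ ♛ ♚ ♝ ♞ ♜│8
7│♟ ♟ · ♟ ♟ ♟ ♟ ♟│7
6│· · · · · · · ·│6
5│· · ♟ · · · · ·│5
4│· · · · · · · ·│4
3│♘ · · · · · · ·│3
2│♙ ♙ ♙ ♙ ♙ ♙ ♙ ♙│2
1│♖ · ♗ ♕ ♔ ♗ ♘ ♖│1
  ─────────────────
  a b c d e f g h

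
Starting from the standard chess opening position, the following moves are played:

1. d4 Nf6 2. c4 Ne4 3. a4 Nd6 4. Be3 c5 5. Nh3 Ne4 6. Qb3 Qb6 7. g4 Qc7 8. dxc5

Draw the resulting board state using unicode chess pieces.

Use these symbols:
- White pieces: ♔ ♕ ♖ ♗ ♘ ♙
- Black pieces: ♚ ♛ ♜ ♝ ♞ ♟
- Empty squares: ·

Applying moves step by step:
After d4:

♜ ♞ ♝ ♛ ♚ ♝ ♞ ♜
♟ ♟ ♟ ♟ ♟ ♟ ♟ ♟
· · · · · · · ·
· · · · · · · ·
· · · ♙ · · · ·
· · · · · · · ·
♙ ♙ ♙ · ♙ ♙ ♙ ♙
♖ ♘ ♗ ♕ ♔ ♗ ♘ ♖


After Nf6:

♜ ♞ ♝ ♛ ♚ ♝ · ♜
♟ ♟ ♟ ♟ ♟ ♟ ♟ ♟
· · · · · ♞ · ·
· · · · · · · ·
· · · ♙ · · · ·
· · · · · · · ·
♙ ♙ ♙ · ♙ ♙ ♙ ♙
♖ ♘ ♗ ♕ ♔ ♗ ♘ ♖


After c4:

♜ ♞ ♝ ♛ ♚ ♝ · ♜
♟ ♟ ♟ ♟ ♟ ♟ ♟ ♟
· · · · · ♞ · ·
· · · · · · · ·
· · ♙ ♙ · · · ·
· · · · · · · ·
♙ ♙ · · ♙ ♙ ♙ ♙
♖ ♘ ♗ ♕ ♔ ♗ ♘ ♖


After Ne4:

♜ ♞ ♝ ♛ ♚ ♝ · ♜
♟ ♟ ♟ ♟ ♟ ♟ ♟ ♟
· · · · · · · ·
· · · · · · · ·
· · ♙ ♙ ♞ · · ·
· · · · · · · ·
♙ ♙ · · ♙ ♙ ♙ ♙
♖ ♘ ♗ ♕ ♔ ♗ ♘ ♖


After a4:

♜ ♞ ♝ ♛ ♚ ♝ · ♜
♟ ♟ ♟ ♟ ♟ ♟ ♟ ♟
· · · · · · · ·
· · · · · · · ·
♙ · ♙ ♙ ♞ · · ·
· · · · · · · ·
· ♙ · · ♙ ♙ ♙ ♙
♖ ♘ ♗ ♕ ♔ ♗ ♘ ♖


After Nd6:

♜ ♞ ♝ ♛ ♚ ♝ · ♜
♟ ♟ ♟ ♟ ♟ ♟ ♟ ♟
· · · ♞ · · · ·
· · · · · · · ·
♙ · ♙ ♙ · · · ·
· · · · · · · ·
· ♙ · · ♙ ♙ ♙ ♙
♖ ♘ ♗ ♕ ♔ ♗ ♘ ♖


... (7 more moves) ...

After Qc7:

♜ ♞ ♝ · ♚ ♝ · ♜
♟ ♟ ♛ ♟ ♟ ♟ ♟ ♟
· · · · · · · ·
· · ♟ · · · · ·
♙ · ♙ ♙ ♞ · ♙ ·
· ♕ · · ♗ · · ♘
· ♙ · · ♙ ♙ · ♙
♖ ♘ · · ♔ ♗ · ♖


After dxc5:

♜ ♞ ♝ · ♚ ♝ · ♜
♟ ♟ ♛ ♟ ♟ ♟ ♟ ♟
· · · · · · · ·
· · ♙ · · · · ·
♙ · ♙ · ♞ · ♙ ·
· ♕ · · ♗ · · ♘
· ♙ · · ♙ ♙ · ♙
♖ ♘ · · ♔ ♗ · ♖



  a b c d e f g h
  ─────────────────
8│♜ ♞ ♝ · ♚ ♝ · ♜│8
7│♟ ♟ ♛ ♟ ♟ ♟ ♟ ♟│7
6│· · · · · · · ·│6
5│· · ♙ · · · · ·│5
4│♙ · ♙ · ♞ · ♙ ·│4
3│· ♕ · · ♗ · · ♘│3
2│· ♙ · · ♙ ♙ · ♙│2
1│♖ ♘ · · ♔ ♗ · ♖│1
  ─────────────────
  a b c d e f g h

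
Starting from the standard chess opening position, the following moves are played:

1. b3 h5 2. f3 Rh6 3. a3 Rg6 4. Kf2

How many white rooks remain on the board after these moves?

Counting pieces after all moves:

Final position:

  a b c d e f g h
  ─────────────────
8│♜ ♞ ♝ ♛ ♚ ♝ ♞ ·│8
7│♟ ♟ ♟ ♟ ♟ ♟ ♟ ·│7
6│· · · · · · ♜ ·│6
5│· · · · · · · ♟│5
4│· · · · · · · ·│4
3│♙ ♙ · · · ♙ · ·│3
2│· · ♙ ♙ ♙ ♔ ♙ ♙│2
1│♖ ♘ ♗ ♕ · ♗ ♘ ♖│1
  ─────────────────
  a b c d e f g h


2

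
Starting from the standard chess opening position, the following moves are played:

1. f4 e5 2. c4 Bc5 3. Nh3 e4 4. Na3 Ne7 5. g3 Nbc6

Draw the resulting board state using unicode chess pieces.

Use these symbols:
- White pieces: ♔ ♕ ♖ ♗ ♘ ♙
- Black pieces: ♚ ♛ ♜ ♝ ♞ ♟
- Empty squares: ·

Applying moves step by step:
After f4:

♜ ♞ ♝ ♛ ♚ ♝ ♞ ♜
♟ ♟ ♟ ♟ ♟ ♟ ♟ ♟
· · · · · · · ·
· · · · · · · ·
· · · · · ♙ · ·
· · · · · · · ·
♙ ♙ ♙ ♙ ♙ · ♙ ♙
♖ ♘ ♗ ♕ ♔ ♗ ♘ ♖


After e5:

♜ ♞ ♝ ♛ ♚ ♝ ♞ ♜
♟ ♟ ♟ ♟ · ♟ ♟ ♟
· · · · · · · ·
· · · · ♟ · · ·
· · · · · ♙ · ·
· · · · · · · ·
♙ ♙ ♙ ♙ ♙ · ♙ ♙
♖ ♘ ♗ ♕ ♔ ♗ ♘ ♖


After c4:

♜ ♞ ♝ ♛ ♚ ♝ ♞ ♜
♟ ♟ ♟ ♟ · ♟ ♟ ♟
· · · · · · · ·
· · · · ♟ · · ·
· · ♙ · · ♙ · ·
· · · · · · · ·
♙ ♙ · ♙ ♙ · ♙ ♙
♖ ♘ ♗ ♕ ♔ ♗ ♘ ♖


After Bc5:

♜ ♞ ♝ ♛ ♚ · ♞ ♜
♟ ♟ ♟ ♟ · ♟ ♟ ♟
· · · · · · · ·
· · ♝ · ♟ · · ·
· · ♙ · · ♙ · ·
· · · · · · · ·
♙ ♙ · ♙ ♙ · ♙ ♙
♖ ♘ ♗ ♕ ♔ ♗ ♘ ♖


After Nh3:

♜ ♞ ♝ ♛ ♚ · ♞ ♜
♟ ♟ ♟ ♟ · ♟ ♟ ♟
· · · · · · · ·
· · ♝ · ♟ · · ·
· · ♙ · · ♙ · ·
· · · · · · · ♘
♙ ♙ · ♙ ♙ · ♙ ♙
♖ ♘ ♗ ♕ ♔ ♗ · ♖


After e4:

♜ ♞ ♝ ♛ ♚ · ♞ ♜
♟ ♟ ♟ ♟ · ♟ ♟ ♟
· · · · · · · ·
· · ♝ · · · · ·
· · ♙ · ♟ ♙ · ·
· · · · · · · ♘
♙ ♙ · ♙ ♙ · ♙ ♙
♖ ♘ ♗ ♕ ♔ ♗ · ♖


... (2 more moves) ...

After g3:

♜ ♞ ♝ ♛ ♚ · · ♜
♟ ♟ ♟ ♟ ♞ ♟ ♟ ♟
· · · · · · · ·
· · ♝ · · · · ·
· · ♙ · ♟ ♙ · ·
♘ · · · · · ♙ ♘
♙ ♙ · ♙ ♙ · · ♙
♖ · ♗ ♕ ♔ ♗ · ♖


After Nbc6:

♜ · ♝ ♛ ♚ · · ♜
♟ ♟ ♟ ♟ ♞ ♟ ♟ ♟
· · ♞ · · · · ·
· · ♝ · · · · ·
· · ♙ · ♟ ♙ · ·
♘ · · · · · ♙ ♘
♙ ♙ · ♙ ♙ · · ♙
♖ · ♗ ♕ ♔ ♗ · ♖



  a b c d e f g h
  ─────────────────
8│♜ · ♝ ♛ ♚ · · ♜│8
7│♟ ♟ ♟ ♟ ♞ ♟ ♟ ♟│7
6│· · ♞ · · · · ·│6
5│· · ♝ · · · · ·│5
4│· · ♙ · ♟ ♙ · ·│4
3│♘ · · · · · ♙ ♘│3
2│♙ ♙ · ♙ ♙ · · ♙│2
1│♖ · ♗ ♕ ♔ ♗ · ♖│1
  ─────────────────
  a b c d e f g h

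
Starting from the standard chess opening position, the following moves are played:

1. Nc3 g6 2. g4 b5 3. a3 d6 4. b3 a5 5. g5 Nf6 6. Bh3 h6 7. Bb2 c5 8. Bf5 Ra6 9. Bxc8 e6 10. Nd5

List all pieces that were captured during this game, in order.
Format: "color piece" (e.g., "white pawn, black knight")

Tracking captures:
  Bxc8: captured black bishop

black bishop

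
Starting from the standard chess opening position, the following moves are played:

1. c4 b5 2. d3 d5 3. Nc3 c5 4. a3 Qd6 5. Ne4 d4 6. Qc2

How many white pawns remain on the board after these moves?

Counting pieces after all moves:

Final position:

  a b c d e f g h
  ─────────────────
8│♜ ♞ ♝ · ♚ ♝ ♞ ♜│8
7│♟ · · · ♟ ♟ ♟ ♟│7
6│· · · ♛ · · · ·│6
5│· ♟ ♟ · · · · ·│5
4│· · ♙ ♟ ♘ · · ·│4
3│♙ · · ♙ · · · ·│3
2│· ♙ ♕ · ♙ ♙ ♙ ♙│2
1│♖ · ♗ · ♔ ♗ ♘ ♖│1
  ─────────────────
  a b c d e f g h


8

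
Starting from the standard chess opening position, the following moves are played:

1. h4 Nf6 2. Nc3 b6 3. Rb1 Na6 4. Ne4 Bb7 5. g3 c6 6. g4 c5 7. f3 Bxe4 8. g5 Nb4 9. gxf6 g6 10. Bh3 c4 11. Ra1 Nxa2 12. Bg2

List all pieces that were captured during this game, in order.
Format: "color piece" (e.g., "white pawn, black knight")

Tracking captures:
  Bxe4: captured white knight
  gxf6: captured black knight
  Nxa2: captured white pawn

white knight, black knight, white pawn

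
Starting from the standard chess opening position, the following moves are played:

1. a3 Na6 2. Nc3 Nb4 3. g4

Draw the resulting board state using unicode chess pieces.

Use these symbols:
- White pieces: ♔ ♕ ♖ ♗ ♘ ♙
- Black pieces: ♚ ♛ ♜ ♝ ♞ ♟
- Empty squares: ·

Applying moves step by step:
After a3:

♜ ♞ ♝ ♛ ♚ ♝ ♞ ♜
♟ ♟ ♟ ♟ ♟ ♟ ♟ ♟
· · · · · · · ·
· · · · · · · ·
· · · · · · · ·
♙ · · · · · · ·
· ♙ ♙ ♙ ♙ ♙ ♙ ♙
♖ ♘ ♗ ♕ ♔ ♗ ♘ ♖


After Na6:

♜ · ♝ ♛ ♚ ♝ ♞ ♜
♟ ♟ ♟ ♟ ♟ ♟ ♟ ♟
♞ · · · · · · ·
· · · · · · · ·
· · · · · · · ·
♙ · · · · · · ·
· ♙ ♙ ♙ ♙ ♙ ♙ ♙
♖ ♘ ♗ ♕ ♔ ♗ ♘ ♖


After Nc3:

♜ · ♝ ♛ ♚ ♝ ♞ ♜
♟ ♟ ♟ ♟ ♟ ♟ ♟ ♟
♞ · · · · · · ·
· · · · · · · ·
· · · · · · · ·
♙ · ♘ · · · · ·
· ♙ ♙ ♙ ♙ ♙ ♙ ♙
♖ · ♗ ♕ ♔ ♗ ♘ ♖


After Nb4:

♜ · ♝ ♛ ♚ ♝ ♞ ♜
♟ ♟ ♟ ♟ ♟ ♟ ♟ ♟
· · · · · · · ·
· · · · · · · ·
· ♞ · · · · · ·
♙ · ♘ · · · · ·
· ♙ ♙ ♙ ♙ ♙ ♙ ♙
♖ · ♗ ♕ ♔ ♗ ♘ ♖


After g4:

♜ · ♝ ♛ ♚ ♝ ♞ ♜
♟ ♟ ♟ ♟ ♟ ♟ ♟ ♟
· · · · · · · ·
· · · · · · · ·
· ♞ · · · · ♙ ·
♙ · ♘ · · · · ·
· ♙ ♙ ♙ ♙ ♙ · ♙
♖ · ♗ ♕ ♔ ♗ ♘ ♖



  a b c d e f g h
  ─────────────────
8│♜ · ♝ ♛ ♚ ♝ ♞ ♜│8
7│♟ ♟ ♟ ♟ ♟ ♟ ♟ ♟│7
6│· · · · · · · ·│6
5│· · · · · · · ·│5
4│· ♞ · · · · ♙ ·│4
3│♙ · ♘ · · · · ·│3
2│· ♙ ♙ ♙ ♙ ♙ · ♙│2
1│♖ · ♗ ♕ ♔ ♗ ♘ ♖│1
  ─────────────────
  a b c d e f g h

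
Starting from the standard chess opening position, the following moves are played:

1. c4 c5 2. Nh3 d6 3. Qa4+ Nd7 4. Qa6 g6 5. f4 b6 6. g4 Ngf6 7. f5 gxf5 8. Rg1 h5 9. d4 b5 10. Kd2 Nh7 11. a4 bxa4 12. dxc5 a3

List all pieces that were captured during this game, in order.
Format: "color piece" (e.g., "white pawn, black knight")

Tracking captures:
  gxf5: captured white pawn
  bxa4: captured white pawn
  dxc5: captured black pawn

white pawn, white pawn, black pawn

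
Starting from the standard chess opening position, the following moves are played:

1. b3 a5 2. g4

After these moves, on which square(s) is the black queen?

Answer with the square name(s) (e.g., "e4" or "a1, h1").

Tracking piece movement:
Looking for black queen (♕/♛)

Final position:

  a b c d e f g h
  ─────────────────
8│♜ ♞ ♝ ♛ ♚ ♝ ♞ ♜│8
7│· ♟ ♟ ♟ ♟ ♟ ♟ ♟│7
6│· · · · · · · ·│6
5│♟ · · · · · · ·│5
4│· · · · · · ♙ ·│4
3│· ♙ · · · · · ·│3
2│♙ · ♙ ♙ ♙ ♙ · ♙│2
1│♖ ♘ ♗ ♕ ♔ ♗ ♘ ♖│1
  ─────────────────
  a b c d e f g h


d8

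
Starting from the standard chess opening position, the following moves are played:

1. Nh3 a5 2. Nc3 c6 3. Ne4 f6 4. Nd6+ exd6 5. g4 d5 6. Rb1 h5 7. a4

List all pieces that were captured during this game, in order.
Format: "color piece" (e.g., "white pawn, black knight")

Tracking captures:
  exd6: captured white knight

white knight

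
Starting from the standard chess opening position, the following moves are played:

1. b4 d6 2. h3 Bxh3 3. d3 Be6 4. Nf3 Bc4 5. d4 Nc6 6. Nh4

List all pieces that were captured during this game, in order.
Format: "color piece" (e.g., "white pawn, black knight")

Tracking captures:
  Bxh3: captured white pawn

white pawn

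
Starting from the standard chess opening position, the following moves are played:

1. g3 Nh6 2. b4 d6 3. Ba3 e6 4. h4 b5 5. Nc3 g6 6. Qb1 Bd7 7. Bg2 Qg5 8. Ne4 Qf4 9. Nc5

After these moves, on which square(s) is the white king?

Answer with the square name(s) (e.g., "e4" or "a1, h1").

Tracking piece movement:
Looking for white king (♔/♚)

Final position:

  a b c d e f g h
  ─────────────────
8│♜ ♞ · · ♚ ♝ · ♜│8
7│♟ · ♟ ♝ · ♟ · ♟│7
6│· · · ♟ ♟ · ♟ ♞│6
5│· ♟ ♘ · · · · ·│5
4│· ♙ · · · ♛ · ♙│4
3│♗ · · · · · ♙ ·│3
2│♙ · ♙ ♙ ♙ ♙ ♗ ·│2
1│♖ ♕ · · ♔ · ♘ ♖│1
  ─────────────────
  a b c d e f g h


e1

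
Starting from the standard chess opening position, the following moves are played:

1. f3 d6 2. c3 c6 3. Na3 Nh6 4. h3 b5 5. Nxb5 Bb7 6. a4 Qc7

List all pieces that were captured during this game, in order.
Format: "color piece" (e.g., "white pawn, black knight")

Tracking captures:
  Nxb5: captured black pawn

black pawn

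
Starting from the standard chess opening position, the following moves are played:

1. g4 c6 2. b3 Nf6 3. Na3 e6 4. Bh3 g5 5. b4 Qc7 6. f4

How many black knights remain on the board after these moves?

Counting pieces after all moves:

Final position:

  a b c d e f g h
  ─────────────────
8│♜ ♞ ♝ · ♚ ♝ · ♜│8
7│♟ ♟ ♛ ♟ · ♟ · ♟│7
6│· · ♟ · ♟ ♞ · ·│6
5│· · · · · · ♟ ·│5
4│· ♙ · · · ♙ ♙ ·│4
3│♘ · · · · · · ♗│3
2│♙ · ♙ ♙ ♙ · · ♙│2
1│♖ · ♗ ♕ ♔ · ♘ ♖│1
  ─────────────────
  a b c d e f g h


2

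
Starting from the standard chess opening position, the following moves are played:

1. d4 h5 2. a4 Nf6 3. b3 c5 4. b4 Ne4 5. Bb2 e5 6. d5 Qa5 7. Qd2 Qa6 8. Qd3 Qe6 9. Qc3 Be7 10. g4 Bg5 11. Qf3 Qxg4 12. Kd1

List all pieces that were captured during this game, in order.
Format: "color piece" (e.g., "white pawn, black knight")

Tracking captures:
  Qxg4: captured white pawn

white pawn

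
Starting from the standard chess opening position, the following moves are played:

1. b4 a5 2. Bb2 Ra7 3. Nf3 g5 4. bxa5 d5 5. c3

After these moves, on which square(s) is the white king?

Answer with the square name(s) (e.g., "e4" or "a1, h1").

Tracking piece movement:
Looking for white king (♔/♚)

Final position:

  a b c d e f g h
  ─────────────────
8│· ♞ ♝ ♛ ♚ ♝ ♞ ♜│8
7│♜ ♟ ♟ · ♟ ♟ · ♟│7
6│· · · · · · · ·│6
5│♙ · · ♟ · · ♟ ·│5
4│· · · · · · · ·│4
3│· · ♙ · · ♘ · ·│3
2│♙ ♗ · ♙ ♙ ♙ ♙ ♙│2
1│♖ ♘ · ♕ ♔ ♗ · ♖│1
  ─────────────────
  a b c d e f g h


e1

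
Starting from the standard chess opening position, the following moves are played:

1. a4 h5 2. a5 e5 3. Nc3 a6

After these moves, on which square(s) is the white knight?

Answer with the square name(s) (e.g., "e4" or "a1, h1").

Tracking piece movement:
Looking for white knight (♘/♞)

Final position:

  a b c d e f g h
  ─────────────────
8│♜ ♞ ♝ ♛ ♚ ♝ ♞ ♜│8
7│· ♟ ♟ ♟ · ♟ ♟ ·│7
6│♟ · · · · · · ·│6
5│♙ · · · ♟ · · ♟│5
4│· · · · · · · ·│4
3│· · ♘ · · · · ·│3
2│· ♙ ♙ ♙ ♙ ♙ ♙ ♙│2
1│♖ · ♗ ♕ ♔ ♗ ♘ ♖│1
  ─────────────────
  a b c d e f g h


c3, g1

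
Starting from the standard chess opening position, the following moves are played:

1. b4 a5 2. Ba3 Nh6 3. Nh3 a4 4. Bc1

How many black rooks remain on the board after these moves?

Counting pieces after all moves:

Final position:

  a b c d e f g h
  ─────────────────
8│♜ ♞ ♝ ♛ ♚ ♝ · ♜│8
7│· ♟ ♟ ♟ ♟ ♟ ♟ ♟│7
6│· · · · · · · ♞│6
5│· · · · · · · ·│5
4│♟ ♙ · · · · · ·│4
3│· · · · · · · ♘│3
2│♙ · ♙ ♙ ♙ ♙ ♙ ♙│2
1│♖ ♘ ♗ ♕ ♔ ♗ · ♖│1
  ─────────────────
  a b c d e f g h


2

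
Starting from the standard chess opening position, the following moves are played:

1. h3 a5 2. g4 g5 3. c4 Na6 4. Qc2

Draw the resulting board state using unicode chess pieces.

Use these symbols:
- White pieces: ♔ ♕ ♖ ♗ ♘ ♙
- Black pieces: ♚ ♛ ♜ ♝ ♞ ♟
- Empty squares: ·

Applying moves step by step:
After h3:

♜ ♞ ♝ ♛ ♚ ♝ ♞ ♜
♟ ♟ ♟ ♟ ♟ ♟ ♟ ♟
· · · · · · · ·
· · · · · · · ·
· · · · · · · ·
· · · · · · · ♙
♙ ♙ ♙ ♙ ♙ ♙ ♙ ·
♖ ♘ ♗ ♕ ♔ ♗ ♘ ♖


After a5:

♜ ♞ ♝ ♛ ♚ ♝ ♞ ♜
· ♟ ♟ ♟ ♟ ♟ ♟ ♟
· · · · · · · ·
♟ · · · · · · ·
· · · · · · · ·
· · · · · · · ♙
♙ ♙ ♙ ♙ ♙ ♙ ♙ ·
♖ ♘ ♗ ♕ ♔ ♗ ♘ ♖


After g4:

♜ ♞ ♝ ♛ ♚ ♝ ♞ ♜
· ♟ ♟ ♟ ♟ ♟ ♟ ♟
· · · · · · · ·
♟ · · · · · · ·
· · · · · · ♙ ·
· · · · · · · ♙
♙ ♙ ♙ ♙ ♙ ♙ · ·
♖ ♘ ♗ ♕ ♔ ♗ ♘ ♖


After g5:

♜ ♞ ♝ ♛ ♚ ♝ ♞ ♜
· ♟ ♟ ♟ ♟ ♟ · ♟
· · · · · · · ·
♟ · · · · · ♟ ·
· · · · · · ♙ ·
· · · · · · · ♙
♙ ♙ ♙ ♙ ♙ ♙ · ·
♖ ♘ ♗ ♕ ♔ ♗ ♘ ♖


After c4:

♜ ♞ ♝ ♛ ♚ ♝ ♞ ♜
· ♟ ♟ ♟ ♟ ♟ · ♟
· · · · · · · ·
♟ · · · · · ♟ ·
· · ♙ · · · ♙ ·
· · · · · · · ♙
♙ ♙ · ♙ ♙ ♙ · ·
♖ ♘ ♗ ♕ ♔ ♗ ♘ ♖


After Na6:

♜ · ♝ ♛ ♚ ♝ ♞ ♜
· ♟ ♟ ♟ ♟ ♟ · ♟
♞ · · · · · · ·
♟ · · · · · ♟ ·
· · ♙ · · · ♙ ·
· · · · · · · ♙
♙ ♙ · ♙ ♙ ♙ · ·
♖ ♘ ♗ ♕ ♔ ♗ ♘ ♖


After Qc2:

♜ · ♝ ♛ ♚ ♝ ♞ ♜
· ♟ ♟ ♟ ♟ ♟ · ♟
♞ · · · · · · ·
♟ · · · · · ♟ ·
· · ♙ · · · ♙ ·
· · · · · · · ♙
♙ ♙ ♕ ♙ ♙ ♙ · ·
♖ ♘ ♗ · ♔ ♗ ♘ ♖



  a b c d e f g h
  ─────────────────
8│♜ · ♝ ♛ ♚ ♝ ♞ ♜│8
7│· ♟ ♟ ♟ ♟ ♟ · ♟│7
6│♞ · · · · · · ·│6
5│♟ · · · · · ♟ ·│5
4│· · ♙ · · · ♙ ·│4
3│· · · · · · · ♙│3
2│♙ ♙ ♕ ♙ ♙ ♙ · ·│2
1│♖ ♘ ♗ · ♔ ♗ ♘ ♖│1
  ─────────────────
  a b c d e f g h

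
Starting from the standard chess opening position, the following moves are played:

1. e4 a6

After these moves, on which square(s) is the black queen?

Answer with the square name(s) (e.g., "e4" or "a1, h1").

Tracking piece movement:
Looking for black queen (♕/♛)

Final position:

  a b c d e f g h
  ─────────────────
8│♜ ♞ ♝ ♛ ♚ ♝ ♞ ♜│8
7│· ♟ ♟ ♟ ♟ ♟ ♟ ♟│7
6│♟ · · · · · · ·│6
5│· · · · · · · ·│5
4│· · · · ♙ · · ·│4
3│· · · · · · · ·│3
2│♙ ♙ ♙ ♙ · ♙ ♙ ♙│2
1│♖ ♘ ♗ ♕ ♔ ♗ ♘ ♖│1
  ─────────────────
  a b c d e f g h


d8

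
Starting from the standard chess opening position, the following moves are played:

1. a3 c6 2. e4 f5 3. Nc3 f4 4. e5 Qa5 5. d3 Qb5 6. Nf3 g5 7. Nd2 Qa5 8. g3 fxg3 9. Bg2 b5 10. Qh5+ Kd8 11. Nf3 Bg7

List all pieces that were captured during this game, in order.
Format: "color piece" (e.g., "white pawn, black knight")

Tracking captures:
  fxg3: captured white pawn

white pawn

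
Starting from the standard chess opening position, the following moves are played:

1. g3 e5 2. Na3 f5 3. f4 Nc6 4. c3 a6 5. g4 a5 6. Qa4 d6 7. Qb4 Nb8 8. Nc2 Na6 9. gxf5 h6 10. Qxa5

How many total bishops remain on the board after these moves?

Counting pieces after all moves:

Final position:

  a b c d e f g h
  ─────────────────
8│♜ · ♝ ♛ ♚ ♝ ♞ ♜│8
7│· ♟ ♟ · · · ♟ ·│7
6│♞ · · ♟ · · · ♟│6
5│♕ · · · ♟ ♙ · ·│5
4│· · · · · ♙ · ·│4
3│· · ♙ · · · · ·│3
2│♙ ♙ ♘ ♙ ♙ · · ♙│2
1│♖ · ♗ · ♔ ♗ ♘ ♖│1
  ─────────────────
  a b c d e f g h


4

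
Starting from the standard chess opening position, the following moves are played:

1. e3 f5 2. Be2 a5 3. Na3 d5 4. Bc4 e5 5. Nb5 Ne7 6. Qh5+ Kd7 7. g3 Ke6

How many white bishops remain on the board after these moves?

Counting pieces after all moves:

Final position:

  a b c d e f g h
  ─────────────────
8│♜ ♞ ♝ ♛ · ♝ · ♜│8
7│· ♟ ♟ · ♞ · ♟ ♟│7
6│· · · · ♚ · · ·│6
5│♟ ♘ · ♟ ♟ ♟ · ♕│5
4│· · ♗ · · · · ·│4
3│· · · · ♙ · ♙ ·│3
2│♙ ♙ ♙ ♙ · ♙ · ♙│2
1│♖ · ♗ · ♔ · ♘ ♖│1
  ─────────────────
  a b c d e f g h


2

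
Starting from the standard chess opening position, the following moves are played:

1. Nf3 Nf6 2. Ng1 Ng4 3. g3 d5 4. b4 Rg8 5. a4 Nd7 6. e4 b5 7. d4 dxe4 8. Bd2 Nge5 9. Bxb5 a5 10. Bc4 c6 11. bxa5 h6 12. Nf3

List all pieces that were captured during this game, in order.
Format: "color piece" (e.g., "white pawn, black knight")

Tracking captures:
  dxe4: captured white pawn
  Bxb5: captured black pawn
  bxa5: captured black pawn

white pawn, black pawn, black pawn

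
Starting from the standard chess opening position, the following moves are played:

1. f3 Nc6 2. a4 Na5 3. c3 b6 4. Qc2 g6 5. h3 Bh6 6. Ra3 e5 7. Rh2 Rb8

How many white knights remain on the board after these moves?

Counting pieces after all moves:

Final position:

  a b c d e f g h
  ─────────────────
8│· ♜ ♝ ♛ ♚ · ♞ ♜│8
7│♟ · ♟ ♟ · ♟ · ♟│7
6│· ♟ · · · · ♟ ♝│6
5│♞ · · · ♟ · · ·│5
4│♙ · · · · · · ·│4
3│♖ · ♙ · · ♙ · ♙│3
2│· ♙ ♕ ♙ ♙ · ♙ ♖│2
1│· ♘ ♗ · ♔ ♗ ♘ ·│1
  ─────────────────
  a b c d e f g h


2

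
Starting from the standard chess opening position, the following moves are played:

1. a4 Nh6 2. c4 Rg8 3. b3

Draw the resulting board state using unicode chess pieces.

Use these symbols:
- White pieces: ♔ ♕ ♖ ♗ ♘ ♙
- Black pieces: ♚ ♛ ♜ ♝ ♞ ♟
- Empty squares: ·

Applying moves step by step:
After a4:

♜ ♞ ♝ ♛ ♚ ♝ ♞ ♜
♟ ♟ ♟ ♟ ♟ ♟ ♟ ♟
· · · · · · · ·
· · · · · · · ·
♙ · · · · · · ·
· · · · · · · ·
· ♙ ♙ ♙ ♙ ♙ ♙ ♙
♖ ♘ ♗ ♕ ♔ ♗ ♘ ♖


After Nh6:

♜ ♞ ♝ ♛ ♚ ♝ · ♜
♟ ♟ ♟ ♟ ♟ ♟ ♟ ♟
· · · · · · · ♞
· · · · · · · ·
♙ · · · · · · ·
· · · · · · · ·
· ♙ ♙ ♙ ♙ ♙ ♙ ♙
♖ ♘ ♗ ♕ ♔ ♗ ♘ ♖


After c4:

♜ ♞ ♝ ♛ ♚ ♝ · ♜
♟ ♟ ♟ ♟ ♟ ♟ ♟ ♟
· · · · · · · ♞
· · · · · · · ·
♙ · ♙ · · · · ·
· · · · · · · ·
· ♙ · ♙ ♙ ♙ ♙ ♙
♖ ♘ ♗ ♕ ♔ ♗ ♘ ♖


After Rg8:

♜ ♞ ♝ ♛ ♚ ♝ ♜ ·
♟ ♟ ♟ ♟ ♟ ♟ ♟ ♟
· · · · · · · ♞
· · · · · · · ·
♙ · ♙ · · · · ·
· · · · · · · ·
· ♙ · ♙ ♙ ♙ ♙ ♙
♖ ♘ ♗ ♕ ♔ ♗ ♘ ♖


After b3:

♜ ♞ ♝ ♛ ♚ ♝ ♜ ·
♟ ♟ ♟ ♟ ♟ ♟ ♟ ♟
· · · · · · · ♞
· · · · · · · ·
♙ · ♙ · · · · ·
· ♙ · · · · · ·
· · · ♙ ♙ ♙ ♙ ♙
♖ ♘ ♗ ♕ ♔ ♗ ♘ ♖



  a b c d e f g h
  ─────────────────
8│♜ ♞ ♝ ♛ ♚ ♝ ♜ ·│8
7│♟ ♟ ♟ ♟ ♟ ♟ ♟ ♟│7
6│· · · · · · · ♞│6
5│· · · · · · · ·│5
4│♙ · ♙ · · · · ·│4
3│· ♙ · · · · · ·│3
2│· · · ♙ ♙ ♙ ♙ ♙│2
1│♖ ♘ ♗ ♕ ♔ ♗ ♘ ♖│1
  ─────────────────
  a b c d e f g h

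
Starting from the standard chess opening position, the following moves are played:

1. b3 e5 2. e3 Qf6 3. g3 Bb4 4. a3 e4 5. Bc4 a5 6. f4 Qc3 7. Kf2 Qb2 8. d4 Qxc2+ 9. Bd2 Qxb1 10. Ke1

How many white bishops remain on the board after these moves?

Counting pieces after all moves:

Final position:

  a b c d e f g h
  ─────────────────
8│♜ ♞ ♝ · ♚ · ♞ ♜│8
7│· ♟ ♟ ♟ · ♟ ♟ ♟│7
6│· · · · · · · ·│6
5│♟ · · · · · · ·│5
4│· ♝ ♗ ♙ ♟ ♙ · ·│4
3│♙ ♙ · · ♙ · ♙ ·│3
2│· · · ♗ · · · ♙│2
1│♖ ♛ · ♕ ♔ · ♘ ♖│1
  ─────────────────
  a b c d e f g h


2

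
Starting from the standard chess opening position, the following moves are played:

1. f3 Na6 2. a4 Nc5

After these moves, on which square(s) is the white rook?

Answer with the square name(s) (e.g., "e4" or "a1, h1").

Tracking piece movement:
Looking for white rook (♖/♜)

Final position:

  a b c d e f g h
  ─────────────────
8│♜ · ♝ ♛ ♚ ♝ ♞ ♜│8
7│♟ ♟ ♟ ♟ ♟ ♟ ♟ ♟│7
6│· · · · · · · ·│6
5│· · ♞ · · · · ·│5
4│♙ · · · · · · ·│4
3│· · · · · ♙ · ·│3
2│· ♙ ♙ ♙ ♙ · ♙ ♙│2
1│♖ ♘ ♗ ♕ ♔ ♗ ♘ ♖│1
  ─────────────────
  a b c d e f g h


a1, h1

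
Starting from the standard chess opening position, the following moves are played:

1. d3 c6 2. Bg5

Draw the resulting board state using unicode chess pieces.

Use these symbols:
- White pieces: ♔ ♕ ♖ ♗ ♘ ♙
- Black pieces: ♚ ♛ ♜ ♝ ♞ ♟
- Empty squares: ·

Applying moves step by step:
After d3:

♜ ♞ ♝ ♛ ♚ ♝ ♞ ♜
♟ ♟ ♟ ♟ ♟ ♟ ♟ ♟
· · · · · · · ·
· · · · · · · ·
· · · · · · · ·
· · · ♙ · · · ·
♙ ♙ ♙ · ♙ ♙ ♙ ♙
♖ ♘ ♗ ♕ ♔ ♗ ♘ ♖


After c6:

♜ ♞ ♝ ♛ ♚ ♝ ♞ ♜
♟ ♟ · ♟ ♟ ♟ ♟ ♟
· · ♟ · · · · ·
· · · · · · · ·
· · · · · · · ·
· · · ♙ · · · ·
♙ ♙ ♙ · ♙ ♙ ♙ ♙
♖ ♘ ♗ ♕ ♔ ♗ ♘ ♖


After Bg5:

♜ ♞ ♝ ♛ ♚ ♝ ♞ ♜
♟ ♟ · ♟ ♟ ♟ ♟ ♟
· · ♟ · · · · ·
· · · · · · ♗ ·
· · · · · · · ·
· · · ♙ · · · ·
♙ ♙ ♙ · ♙ ♙ ♙ ♙
♖ ♘ · ♕ ♔ ♗ ♘ ♖



  a b c d e f g h
  ─────────────────
8│♜ ♞ ♝ ♛ ♚ ♝ ♞ ♜│8
7│♟ ♟ · ♟ ♟ ♟ ♟ ♟│7
6│· · ♟ · · · · ·│6
5│· · · · · · ♗ ·│5
4│· · · · · · · ·│4
3│· · · ♙ · · · ·│3
2│♙ ♙ ♙ · ♙ ♙ ♙ ♙│2
1│♖ ♘ · ♕ ♔ ♗ ♘ ♖│1
  ─────────────────
  a b c d e f g h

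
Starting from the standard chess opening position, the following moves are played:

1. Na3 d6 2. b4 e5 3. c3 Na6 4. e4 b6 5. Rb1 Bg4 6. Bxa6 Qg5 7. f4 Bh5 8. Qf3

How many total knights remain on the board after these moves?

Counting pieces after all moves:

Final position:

  a b c d e f g h
  ─────────────────
8│♜ · · · ♚ ♝ ♞ ♜│8
7│♟ · ♟ · · ♟ ♟ ♟│7
6│♗ ♟ · ♟ · · · ·│6
5│· · · · ♟ · ♛ ♝│5
4│· ♙ · · ♙ ♙ · ·│4
3│♘ · ♙ · · ♕ · ·│3
2│♙ · · ♙ · · ♙ ♙│2
1│· ♖ ♗ · ♔ · ♘ ♖│1
  ─────────────────
  a b c d e f g h


3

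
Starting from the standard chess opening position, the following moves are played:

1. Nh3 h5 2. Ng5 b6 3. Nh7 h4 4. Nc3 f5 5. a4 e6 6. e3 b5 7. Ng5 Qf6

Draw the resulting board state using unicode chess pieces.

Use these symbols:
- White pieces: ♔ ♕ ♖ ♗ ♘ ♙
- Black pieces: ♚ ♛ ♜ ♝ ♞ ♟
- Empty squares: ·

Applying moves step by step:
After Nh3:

♜ ♞ ♝ ♛ ♚ ♝ ♞ ♜
♟ ♟ ♟ ♟ ♟ ♟ ♟ ♟
· · · · · · · ·
· · · · · · · ·
· · · · · · · ·
· · · · · · · ♘
♙ ♙ ♙ ♙ ♙ ♙ ♙ ♙
♖ ♘ ♗ ♕ ♔ ♗ · ♖


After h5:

♜ ♞ ♝ ♛ ♚ ♝ ♞ ♜
♟ ♟ ♟ ♟ ♟ ♟ ♟ ·
· · · · · · · ·
· · · · · · · ♟
· · · · · · · ·
· · · · · · · ♘
♙ ♙ ♙ ♙ ♙ ♙ ♙ ♙
♖ ♘ ♗ ♕ ♔ ♗ · ♖


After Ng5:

♜ ♞ ♝ ♛ ♚ ♝ ♞ ♜
♟ ♟ ♟ ♟ ♟ ♟ ♟ ·
· · · · · · · ·
· · · · · · ♘ ♟
· · · · · · · ·
· · · · · · · ·
♙ ♙ ♙ ♙ ♙ ♙ ♙ ♙
♖ ♘ ♗ ♕ ♔ ♗ · ♖


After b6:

♜ ♞ ♝ ♛ ♚ ♝ ♞ ♜
♟ · ♟ ♟ ♟ ♟ ♟ ·
· ♟ · · · · · ·
· · · · · · ♘ ♟
· · · · · · · ·
· · · · · · · ·
♙ ♙ ♙ ♙ ♙ ♙ ♙ ♙
♖ ♘ ♗ ♕ ♔ ♗ · ♖


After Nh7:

♜ ♞ ♝ ♛ ♚ ♝ ♞ ♜
♟ · ♟ ♟ ♟ ♟ ♟ ♘
· ♟ · · · · · ·
· · · · · · · ♟
· · · · · · · ·
· · · · · · · ·
♙ ♙ ♙ ♙ ♙ ♙ ♙ ♙
♖ ♘ ♗ ♕ ♔ ♗ · ♖


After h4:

♜ ♞ ♝ ♛ ♚ ♝ ♞ ♜
♟ · ♟ ♟ ♟ ♟ ♟ ♘
· ♟ · · · · · ·
· · · · · · · ·
· · · · · · · ♟
· · · · · · · ·
♙ ♙ ♙ ♙ ♙ ♙ ♙ ♙
♖ ♘ ♗ ♕ ♔ ♗ · ♖


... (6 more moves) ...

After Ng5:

♜ ♞ ♝ ♛ ♚ ♝ ♞ ♜
♟ · ♟ ♟ · · ♟ ·
· · · · ♟ · · ·
· ♟ · · · ♟ ♘ ·
♙ · · · · · · ♟
· · ♘ · ♙ · · ·
· ♙ ♙ ♙ · ♙ ♙ ♙
♖ · ♗ ♕ ♔ ♗ · ♖


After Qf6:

♜ ♞ ♝ · ♚ ♝ ♞ ♜
♟ · ♟ ♟ · · ♟ ·
· · · · ♟ ♛ · ·
· ♟ · · · ♟ ♘ ·
♙ · · · · · · ♟
· · ♘ · ♙ · · ·
· ♙ ♙ ♙ · ♙ ♙ ♙
♖ · ♗ ♕ ♔ ♗ · ♖



  a b c d e f g h
  ─────────────────
8│♜ ♞ ♝ · ♚ ♝ ♞ ♜│8
7│♟ · ♟ ♟ · · ♟ ·│7
6│· · · · ♟ ♛ · ·│6
5│· ♟ · · · ♟ ♘ ·│5
4│♙ · · · · · · ♟│4
3│· · ♘ · ♙ · · ·│3
2│· ♙ ♙ ♙ · ♙ ♙ ♙│2
1│♖ · ♗ ♕ ♔ ♗ · ♖│1
  ─────────────────
  a b c d e f g h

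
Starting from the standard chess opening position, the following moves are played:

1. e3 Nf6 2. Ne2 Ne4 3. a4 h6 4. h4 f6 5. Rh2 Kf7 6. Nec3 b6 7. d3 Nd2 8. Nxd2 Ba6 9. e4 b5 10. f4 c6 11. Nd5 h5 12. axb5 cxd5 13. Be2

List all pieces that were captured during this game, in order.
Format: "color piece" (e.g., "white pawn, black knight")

Tracking captures:
  Nxd2: captured black knight
  axb5: captured black pawn
  cxd5: captured white knight

black knight, black pawn, white knight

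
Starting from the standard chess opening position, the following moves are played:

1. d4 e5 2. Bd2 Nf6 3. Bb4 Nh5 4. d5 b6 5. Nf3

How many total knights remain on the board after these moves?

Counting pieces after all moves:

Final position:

  a b c d e f g h
  ─────────────────
8│♜ ♞ ♝ ♛ ♚ ♝ · ♜│8
7│♟ · ♟ ♟ · ♟ ♟ ♟│7
6│· ♟ · · · · · ·│6
5│· · · ♙ ♟ · · ♞│5
4│· ♗ · · · · · ·│4
3│· · · · · ♘ · ·│3
2│♙ ♙ ♙ · ♙ ♙ ♙ ♙│2
1│♖ ♘ · ♕ ♔ ♗ · ♖│1
  ─────────────────
  a b c d e f g h


4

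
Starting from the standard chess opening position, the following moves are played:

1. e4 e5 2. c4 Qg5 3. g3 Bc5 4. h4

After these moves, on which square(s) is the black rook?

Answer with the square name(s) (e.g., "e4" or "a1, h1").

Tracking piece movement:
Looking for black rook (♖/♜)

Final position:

  a b c d e f g h
  ─────────────────
8│♜ ♞ ♝ · ♚ · ♞ ♜│8
7│♟ ♟ ♟ ♟ · ♟ ♟ ♟│7
6│· · · · · · · ·│6
5│· · ♝ · ♟ · ♛ ·│5
4│· · ♙ · ♙ · · ♙│4
3│· · · · · · ♙ ·│3
2│♙ ♙ · ♙ · ♙ · ·│2
1│♖ ♘ ♗ ♕ ♔ ♗ ♘ ♖│1
  ─────────────────
  a b c d e f g h


a8, h8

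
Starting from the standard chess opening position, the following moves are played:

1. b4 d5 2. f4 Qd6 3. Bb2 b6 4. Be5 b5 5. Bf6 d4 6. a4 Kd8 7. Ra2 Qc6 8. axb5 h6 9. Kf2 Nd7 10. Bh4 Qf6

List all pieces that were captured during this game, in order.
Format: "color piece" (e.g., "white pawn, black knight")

Tracking captures:
  axb5: captured black pawn

black pawn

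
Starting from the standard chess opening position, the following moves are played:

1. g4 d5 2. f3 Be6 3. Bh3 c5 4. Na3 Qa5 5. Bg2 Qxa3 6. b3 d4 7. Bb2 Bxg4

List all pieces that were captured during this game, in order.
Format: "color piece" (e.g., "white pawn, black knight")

Tracking captures:
  Qxa3: captured white knight
  Bxg4: captured white pawn

white knight, white pawn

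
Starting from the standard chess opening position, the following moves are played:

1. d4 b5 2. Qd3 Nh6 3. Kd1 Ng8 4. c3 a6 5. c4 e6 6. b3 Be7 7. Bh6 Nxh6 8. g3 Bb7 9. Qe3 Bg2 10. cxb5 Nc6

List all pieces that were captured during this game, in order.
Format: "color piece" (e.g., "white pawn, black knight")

Tracking captures:
  Nxh6: captured white bishop
  cxb5: captured black pawn

white bishop, black pawn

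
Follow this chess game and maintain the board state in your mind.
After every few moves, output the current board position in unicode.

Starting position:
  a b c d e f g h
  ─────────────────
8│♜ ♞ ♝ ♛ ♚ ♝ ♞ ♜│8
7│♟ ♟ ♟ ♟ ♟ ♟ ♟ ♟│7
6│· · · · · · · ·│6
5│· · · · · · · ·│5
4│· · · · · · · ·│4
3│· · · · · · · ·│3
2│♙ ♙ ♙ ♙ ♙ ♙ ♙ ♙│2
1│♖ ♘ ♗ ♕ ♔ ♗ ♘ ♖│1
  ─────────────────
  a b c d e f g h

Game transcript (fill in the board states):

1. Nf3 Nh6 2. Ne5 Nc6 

  a b c d e f g h
  ─────────────────
8│♜ · ♝ ♛ ♚ ♝ · ♜│8
7│♟ ♟ ♟ ♟ ♟ ♟ ♟ ♟│7
6│· · ♞ · · · · ♞│6
5│· · · · ♘ · · ·│5
4│· · · · · · · ·│4
3│· · · · · · · ·│3
2│♙ ♙ ♙ ♙ ♙ ♙ ♙ ♙│2
1│♖ ♘ ♗ ♕ ♔ ♗ · ♖│1
  ─────────────────
  a b c d e f g h

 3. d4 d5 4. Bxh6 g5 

  a b c d e f g h
  ─────────────────
8│♜ · ♝ ♛ ♚ ♝ · ♜│8
7│♟ ♟ ♟ · ♟ ♟ · ♟│7
6│· · ♞ · · · · ♗│6
5│· · · ♟ ♘ · ♟ ·│5
4│· · · ♙ · · · ·│4
3│· · · · · · · ·│3
2│♙ ♙ ♙ · ♙ ♙ ♙ ♙│2
1│♖ ♘ · ♕ ♔ ♗ · ♖│1
  ─────────────────
  a b c d e f g h

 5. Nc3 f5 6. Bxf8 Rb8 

  a b c d e f g h
  ─────────────────
8│· ♜ ♝ ♛ ♚ ♗ · ♜│8
7│♟ ♟ ♟ · ♟ · · ♟│7
6│· · ♞ · · · · ·│6
5│· · · ♟ ♘ ♟ ♟ ·│5
4│· · · ♙ · · · ·│4
3│· · ♘ · · · · ·│3
2│♙ ♙ ♙ · ♙ ♙ ♙ ♙│2
1│♖ · · ♕ ♔ ♗ · ♖│1
  ─────────────────
  a b c d e f g h

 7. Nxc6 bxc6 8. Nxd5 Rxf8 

  a b c d e f g h
  ─────────────────
8│· ♜ ♝ ♛ ♚ ♜ · ·│8
7│♟ · ♟ · ♟ · · ♟│7
6│· · ♟ · · · · ·│6
5│· · · ♘ · ♟ ♟ ·│5
4│· · · ♙ · · · ·│4
3│· · · · · · · ·│3
2│♙ ♙ ♙ · ♙ ♙ ♙ ♙│2
1│♖ · · ♕ ♔ ♗ · ♖│1
  ─────────────────
  a b c d e f g h

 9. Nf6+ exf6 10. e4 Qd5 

  a b c d e f g h
  ─────────────────
8│· ♜ ♝ · ♚ ♜ · ·│8
7│♟ · ♟ · · · · ♟│7
6│· · ♟ · · ♟ · ·│6
5│· · · ♛ · ♟ ♟ ·│5
4│· · · ♙ ♙ · · ·│4
3│· · · · · · · ·│3
2│♙ ♙ ♙ · · ♙ ♙ ♙│2
1│♖ · · ♕ ♔ ♗ · ♖│1
  ─────────────────
  a b c d e f g h



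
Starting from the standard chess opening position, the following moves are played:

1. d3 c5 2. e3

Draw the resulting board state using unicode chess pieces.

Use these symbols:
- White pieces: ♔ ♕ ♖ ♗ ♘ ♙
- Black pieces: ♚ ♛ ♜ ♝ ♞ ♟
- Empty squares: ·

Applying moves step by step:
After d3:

♜ ♞ ♝ ♛ ♚ ♝ ♞ ♜
♟ ♟ ♟ ♟ ♟ ♟ ♟ ♟
· · · · · · · ·
· · · · · · · ·
· · · · · · · ·
· · · ♙ · · · ·
♙ ♙ ♙ · ♙ ♙ ♙ ♙
♖ ♘ ♗ ♕ ♔ ♗ ♘ ♖


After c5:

♜ ♞ ♝ ♛ ♚ ♝ ♞ ♜
♟ ♟ · ♟ ♟ ♟ ♟ ♟
· · · · · · · ·
· · ♟ · · · · ·
· · · · · · · ·
· · · ♙ · · · ·
♙ ♙ ♙ · ♙ ♙ ♙ ♙
♖ ♘ ♗ ♕ ♔ ♗ ♘ ♖


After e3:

♜ ♞ ♝ ♛ ♚ ♝ ♞ ♜
♟ ♟ · ♟ ♟ ♟ ♟ ♟
· · · · · · · ·
· · ♟ · · · · ·
· · · · · · · ·
· · · ♙ ♙ · · ·
♙ ♙ ♙ · · ♙ ♙ ♙
♖ ♘ ♗ ♕ ♔ ♗ ♘ ♖



  a b c d e f g h
  ─────────────────
8│♜ ♞ ♝ ♛ ♚ ♝ ♞ ♜│8
7│♟ ♟ · ♟ ♟ ♟ ♟ ♟│7
6│· · · · · · · ·│6
5│· · ♟ · · · · ·│5
4│· · · · · · · ·│4
3│· · · ♙ ♙ · · ·│3
2│♙ ♙ ♙ · · ♙ ♙ ♙│2
1│♖ ♘ ♗ ♕ ♔ ♗ ♘ ♖│1
  ─────────────────
  a b c d e f g h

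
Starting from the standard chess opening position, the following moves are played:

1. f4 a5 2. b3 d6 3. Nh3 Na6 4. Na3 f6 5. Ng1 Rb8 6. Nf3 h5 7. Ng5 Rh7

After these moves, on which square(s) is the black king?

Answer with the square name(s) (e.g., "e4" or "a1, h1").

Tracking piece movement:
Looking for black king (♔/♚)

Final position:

  a b c d e f g h
  ─────────────────
8│· ♜ ♝ ♛ ♚ ♝ ♞ ·│8
7│· ♟ ♟ · ♟ · ♟ ♜│7
6│♞ · · ♟ · ♟ · ·│6
5│♟ · · · · · ♘ ♟│5
4│· · · · · ♙ · ·│4
3│♘ ♙ · · · · · ·│3
2│♙ · ♙ ♙ ♙ · ♙ ♙│2
1│♖ · ♗ ♕ ♔ ♗ · ♖│1
  ─────────────────
  a b c d e f g h


e8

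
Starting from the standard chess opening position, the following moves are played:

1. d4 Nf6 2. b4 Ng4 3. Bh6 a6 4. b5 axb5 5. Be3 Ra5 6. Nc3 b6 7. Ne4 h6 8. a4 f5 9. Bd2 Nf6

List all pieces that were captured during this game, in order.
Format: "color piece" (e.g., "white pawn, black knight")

Tracking captures:
  axb5: captured white pawn

white pawn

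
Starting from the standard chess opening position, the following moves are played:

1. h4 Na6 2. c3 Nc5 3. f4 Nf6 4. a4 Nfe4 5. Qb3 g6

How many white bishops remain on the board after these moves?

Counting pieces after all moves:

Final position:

  a b c d e f g h
  ─────────────────
8│♜ · ♝ ♛ ♚ ♝ · ♜│8
7│♟ ♟ ♟ ♟ ♟ ♟ · ♟│7
6│· · · · · · ♟ ·│6
5│· · ♞ · · · · ·│5
4│♙ · · · ♞ ♙ · ♙│4
3│· ♕ ♙ · · · · ·│3
2│· ♙ · ♙ ♙ · ♙ ·│2
1│♖ ♘ ♗ · ♔ ♗ ♘ ♖│1
  ─────────────────
  a b c d e f g h


2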